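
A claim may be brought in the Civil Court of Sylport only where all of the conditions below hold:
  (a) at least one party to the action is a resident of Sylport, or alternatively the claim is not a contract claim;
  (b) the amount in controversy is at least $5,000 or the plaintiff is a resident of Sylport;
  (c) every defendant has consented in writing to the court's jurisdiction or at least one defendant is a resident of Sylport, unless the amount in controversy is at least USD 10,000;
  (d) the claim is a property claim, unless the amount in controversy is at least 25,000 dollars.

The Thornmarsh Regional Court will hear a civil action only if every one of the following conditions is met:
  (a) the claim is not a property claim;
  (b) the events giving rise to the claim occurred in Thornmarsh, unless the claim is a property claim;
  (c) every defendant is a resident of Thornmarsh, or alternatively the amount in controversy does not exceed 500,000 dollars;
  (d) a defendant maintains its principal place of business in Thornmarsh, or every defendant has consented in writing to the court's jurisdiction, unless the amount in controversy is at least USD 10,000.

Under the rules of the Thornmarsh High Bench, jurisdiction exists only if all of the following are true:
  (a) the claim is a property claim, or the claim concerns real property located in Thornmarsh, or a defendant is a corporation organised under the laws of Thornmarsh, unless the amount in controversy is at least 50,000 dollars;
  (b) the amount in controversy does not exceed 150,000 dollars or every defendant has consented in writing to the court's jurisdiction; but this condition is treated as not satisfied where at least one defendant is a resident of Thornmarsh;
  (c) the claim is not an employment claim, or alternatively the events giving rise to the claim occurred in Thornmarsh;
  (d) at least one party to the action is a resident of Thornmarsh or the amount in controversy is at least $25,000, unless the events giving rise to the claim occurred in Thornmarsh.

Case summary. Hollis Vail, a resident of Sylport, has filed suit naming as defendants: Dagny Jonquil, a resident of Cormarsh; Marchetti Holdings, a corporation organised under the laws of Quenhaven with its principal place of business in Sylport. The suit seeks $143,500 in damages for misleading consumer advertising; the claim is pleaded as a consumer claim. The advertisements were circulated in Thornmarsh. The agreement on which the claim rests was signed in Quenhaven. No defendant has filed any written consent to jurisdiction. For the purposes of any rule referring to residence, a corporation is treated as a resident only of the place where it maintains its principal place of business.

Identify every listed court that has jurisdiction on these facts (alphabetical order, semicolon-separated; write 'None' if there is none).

The Civil Court of Sylport:
  (a) Hollis Vail resides in Sylport, which satisfies one of the alternatives. Met.
  (b) The amount in controversy is USD 143,500, which meets the USD 5,000 floor, so one alternative holds. Met.
  (c) Marchetti Holdings resides in Sylport, so one alternative holds. Met.
  (d) The claim is a consumer claim, not a property claim. However, the amount in controversy is 143,500 dollars, which meets the 25,000 dollars floor, so the 'unless' proviso supplies this condition. Condition met.
  → Jurisdiction lies.
The Thornmarsh Regional Court:
  (a) The claim is a consumer claim, not a property claim. Met.
  (b) The operative events occurred in Thornmarsh. Condition met.
  (c) The amount in controversy is 143,500 dollars, within the $500,000 ceiling, so this disjunct is met. Condition met.
  (d) The corporate defendant(s) have their principal place of business in Sylport, not Thornmarsh; no such written consent has been filed — no alternative holds. However, the amount in controversy is USD 143,500, which meets the $10,000 floor, so the 'unless' proviso supplies this condition. Met.
  → The court has jurisdiction.
The Thornmarsh High Bench:
  (a) The claim is a consumer claim, not a property claim; the claim does not concern real property; the corporate defendant(s) are organised in Quenhaven, not Thornmarsh — no alternative holds. However, the amount in controversy is USD 143,500, which meets the 50,000 dollars floor, so the 'unless' proviso supplies this condition. Satisfied.
  (b) The amount in controversy is $143,500, within the USD 150,000 ceiling, so one alternative holds. The carve-out does not apply: no defendant resides in Thornmarsh (they reside in Cormarsh, Sylport). Satisfied.
  (c) The claim is a consumer claim, not an employment claim, so this disjunct is met. Met.
  (d) The amount in controversy is 143,500 dollars, which meets the 25,000 dollars floor, so one alternative holds. Condition met.
  → Every requirement is satisfied — jurisdiction.

the Civil Court of Sylport; the Thornmarsh High Bench; the Thornmarsh Regional Court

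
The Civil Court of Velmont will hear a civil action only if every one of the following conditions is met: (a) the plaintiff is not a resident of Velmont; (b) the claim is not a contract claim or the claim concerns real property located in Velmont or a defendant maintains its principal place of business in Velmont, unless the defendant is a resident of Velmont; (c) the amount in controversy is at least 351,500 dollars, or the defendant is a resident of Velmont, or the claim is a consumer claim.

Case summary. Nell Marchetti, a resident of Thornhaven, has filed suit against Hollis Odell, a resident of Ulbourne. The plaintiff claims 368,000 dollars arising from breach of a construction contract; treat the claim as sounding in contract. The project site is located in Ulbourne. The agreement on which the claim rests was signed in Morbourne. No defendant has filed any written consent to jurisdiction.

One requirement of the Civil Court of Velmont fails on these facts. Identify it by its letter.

(b)

The Civil Court of Velmont:
  (a) The plaintiff resides in Thornhaven, which is not Velmont. Met.
  (b) The claim is a contract claim; the claim does not concern real property; no defendant is a corporation — none of the alternatives is met. Nor does the 'unless' clause help: the defendant resides in Ulbourne, not Velmont. Fails.
  (c) The amount in controversy is $368,000, which meets the USD 351,500 floor, so this disjunct is met. Condition met.
Only condition (b) fails.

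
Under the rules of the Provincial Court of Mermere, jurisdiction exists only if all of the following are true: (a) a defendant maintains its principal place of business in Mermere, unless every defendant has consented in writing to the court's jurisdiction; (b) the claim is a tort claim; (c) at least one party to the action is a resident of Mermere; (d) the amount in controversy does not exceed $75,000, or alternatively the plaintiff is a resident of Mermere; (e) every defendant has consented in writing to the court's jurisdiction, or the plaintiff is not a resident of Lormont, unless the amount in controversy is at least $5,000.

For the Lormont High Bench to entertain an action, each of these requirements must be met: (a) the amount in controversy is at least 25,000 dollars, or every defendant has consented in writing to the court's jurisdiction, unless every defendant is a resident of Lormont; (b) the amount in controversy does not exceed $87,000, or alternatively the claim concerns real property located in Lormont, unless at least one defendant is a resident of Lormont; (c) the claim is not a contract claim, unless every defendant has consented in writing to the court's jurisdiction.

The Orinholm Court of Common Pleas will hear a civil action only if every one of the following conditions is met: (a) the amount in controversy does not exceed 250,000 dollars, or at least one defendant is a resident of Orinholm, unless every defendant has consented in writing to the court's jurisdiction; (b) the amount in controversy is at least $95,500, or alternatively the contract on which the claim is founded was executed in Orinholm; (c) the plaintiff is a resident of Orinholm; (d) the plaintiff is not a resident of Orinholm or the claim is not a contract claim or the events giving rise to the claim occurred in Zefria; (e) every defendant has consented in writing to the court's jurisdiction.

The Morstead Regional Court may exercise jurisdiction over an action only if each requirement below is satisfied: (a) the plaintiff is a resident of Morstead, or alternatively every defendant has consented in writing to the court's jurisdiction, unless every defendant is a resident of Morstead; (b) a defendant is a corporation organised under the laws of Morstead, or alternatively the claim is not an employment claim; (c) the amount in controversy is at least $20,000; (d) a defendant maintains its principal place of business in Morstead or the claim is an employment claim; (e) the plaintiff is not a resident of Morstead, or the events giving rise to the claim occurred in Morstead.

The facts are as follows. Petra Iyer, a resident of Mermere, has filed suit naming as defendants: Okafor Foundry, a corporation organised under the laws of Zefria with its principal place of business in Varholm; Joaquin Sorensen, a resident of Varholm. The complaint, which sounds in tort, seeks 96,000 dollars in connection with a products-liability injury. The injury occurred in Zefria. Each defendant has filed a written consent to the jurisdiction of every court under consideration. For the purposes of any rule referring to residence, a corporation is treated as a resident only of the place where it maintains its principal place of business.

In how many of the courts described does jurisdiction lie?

1

The Provincial Court of Mermere:
  (a) The corporate defendant(s) have their principal place of business in Varholm, not Mermere. However, every defendant has filed written consent, so the 'unless' proviso supplies this condition. Condition met.
  (b) The claim is a tort claim. Satisfied.
  (c) Petra Iyer resides in Mermere. Satisfied.
  (d) The plaintiff resides in Mermere, which satisfies one of the alternatives. Met.
  (e) Every defendant has filed written consent — that alternative is enough. Satisfied.
  → All conditions met; jurisdiction exists.
The Lormont High Bench:
  (a) The amount in controversy is USD 96,000, which meets the USD 25,000 floor — that alternative is enough. Met.
  (b) The amount in controversy is 96,000 dollars, above the $87,000 ceiling; the claim does not concern real property — every alternative fails. The proviso offers no rescue either, since no defendant resides in Lormont (they reside in Varholm, Varholm). Fails.
  (c) The claim is a tort claim, not a contract claim. Condition met.
  → No jurisdiction.
The Orinholm Court of Common Pleas:
  (a) The amount in controversy is $96,000, within the USD 250,000 ceiling — that alternative is enough. Met.
  (b) The amount in controversy is $96,000, which meets the $95,500 floor, so one alternative holds. Met.
  (c) The plaintiff resides in Mermere, not Orinholm. Fails.
  (d) The plaintiff resides in Mermere, which is not Orinholm, which satisfies one of the alternatives. Satisfied.
  (e) Every defendant has filed written consent. Satisfied.
  → The court lacks jurisdiction.
The Morstead Regional Court:
  (a) Every defendant has filed written consent, so this disjunct is met. Met.
  (b) The claim is a tort claim, not an employment claim, so this disjunct is met. Met.
  (c) The amount in controversy is $96,000, which meets the 20,000 dollars floor. Met.
  (d) The corporate defendant(s) have their principal place of business in Varholm, not Morstead; the claim is a tort claim, not an employment claim — no alternative holds. Fails.
  (e) The plaintiff resides in Mermere, which is not Morstead — that alternative is enough. Condition met.
  → At least one condition fails; no jurisdiction.
Courts with jurisdiction: the Provincial Court of Mermere — 1 in total.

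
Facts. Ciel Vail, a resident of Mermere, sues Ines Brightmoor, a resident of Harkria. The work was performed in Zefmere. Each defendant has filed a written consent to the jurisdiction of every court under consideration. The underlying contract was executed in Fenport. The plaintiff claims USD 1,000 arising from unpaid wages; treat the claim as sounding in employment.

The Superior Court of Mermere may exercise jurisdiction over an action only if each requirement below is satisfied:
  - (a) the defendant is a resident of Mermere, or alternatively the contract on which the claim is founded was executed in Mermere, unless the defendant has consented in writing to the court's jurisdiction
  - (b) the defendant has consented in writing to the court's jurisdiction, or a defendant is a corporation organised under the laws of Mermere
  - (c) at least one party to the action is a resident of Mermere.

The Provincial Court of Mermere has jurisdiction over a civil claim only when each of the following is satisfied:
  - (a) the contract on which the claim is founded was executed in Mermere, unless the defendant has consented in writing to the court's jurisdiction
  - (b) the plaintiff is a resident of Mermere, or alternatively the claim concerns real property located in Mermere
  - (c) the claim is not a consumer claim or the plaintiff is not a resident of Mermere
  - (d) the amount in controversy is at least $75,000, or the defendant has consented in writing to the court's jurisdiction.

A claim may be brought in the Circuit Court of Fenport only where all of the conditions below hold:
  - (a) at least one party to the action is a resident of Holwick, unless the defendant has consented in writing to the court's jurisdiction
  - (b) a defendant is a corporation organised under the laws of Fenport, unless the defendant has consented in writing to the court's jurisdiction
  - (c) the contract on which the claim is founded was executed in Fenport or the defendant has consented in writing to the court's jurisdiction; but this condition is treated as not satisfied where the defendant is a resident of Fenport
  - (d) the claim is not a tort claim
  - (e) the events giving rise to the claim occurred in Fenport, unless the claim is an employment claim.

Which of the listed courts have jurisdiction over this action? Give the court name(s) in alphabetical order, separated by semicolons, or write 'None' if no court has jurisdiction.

the Circuit Court of Fenport; the Provincial Court of Mermere; the Superior Court of Mermere

The Superior Court of Mermere:
  (a) The defendant resides in Harkria, not Mermere; the contract was executed in Fenport, not Mermere — none of the alternatives is met. The proviso rescues it, though: every defendant has filed written consent. Condition met.
  (b) Every defendant has filed written consent, so one alternative holds. Satisfied.
  (c) Ciel Vail resides in Mermere. Condition met.
  → Every requirement is satisfied — jurisdiction.
The Provincial Court of Mermere:
  (a) The contract was executed in Fenport, not Mermere. However, every defendant has filed written consent, so the 'unless' proviso supplies this condition. Satisfied.
  (b) The plaintiff resides in Mermere, which satisfies one of the alternatives. Met.
  (c) The claim is an employment claim, not a consumer claim, which satisfies one of the alternatives. Condition met.
  (d) Every defendant has filed written consent, so one alternative holds. Met.
  → Every requirement is satisfied — jurisdiction.
The Circuit Court of Fenport:
  (a) No party resides in Holwick. The proviso rescues it, though: every defendant has filed written consent. Satisfied.
  (b) No defendant is a corporation. The proviso rescues it, though: every defendant has filed written consent. Condition met.
  (c) The contract was executed in Fenport, so one alternative holds. The carve-out does not apply: the defendant resides in Harkria, not Fenport. Met.
  (d) The claim is an employment claim, not a tort claim. Satisfied.
  (e) The operative events occurred in Zefmere, not Fenport. However, the claim is an employment claim, so the 'unless' proviso supplies this condition. Met.
  → All conditions met; jurisdiction exists.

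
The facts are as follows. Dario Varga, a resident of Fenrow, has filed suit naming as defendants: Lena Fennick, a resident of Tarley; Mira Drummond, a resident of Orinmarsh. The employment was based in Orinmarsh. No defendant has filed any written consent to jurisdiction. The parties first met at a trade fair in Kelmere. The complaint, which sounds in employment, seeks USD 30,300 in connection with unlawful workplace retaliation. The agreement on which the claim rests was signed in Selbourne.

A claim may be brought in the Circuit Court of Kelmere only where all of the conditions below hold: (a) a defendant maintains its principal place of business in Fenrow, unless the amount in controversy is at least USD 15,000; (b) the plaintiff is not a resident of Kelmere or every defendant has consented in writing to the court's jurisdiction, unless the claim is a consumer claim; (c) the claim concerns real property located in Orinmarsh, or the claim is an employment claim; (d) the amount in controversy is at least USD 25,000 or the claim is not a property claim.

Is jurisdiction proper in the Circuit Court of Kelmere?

The Circuit Court of Kelmere:
  (a) No defendant is a corporation. However, the amount in controversy is $30,300, which meets the $15,000 floor, so the 'unless' proviso supplies this condition. Satisfied.
  (b) The plaintiff resides in Fenrow, which is not Kelmere — that alternative is enough. Satisfied.
  (c) The claim is an employment claim, which satisfies one of the alternatives. Satisfied.
  (d) The amount in controversy is 30,300 dollars, which meets the 25,000 dollars floor, so this disjunct is met. Satisfied.
  → All conditions met; jurisdiction exists.

Yes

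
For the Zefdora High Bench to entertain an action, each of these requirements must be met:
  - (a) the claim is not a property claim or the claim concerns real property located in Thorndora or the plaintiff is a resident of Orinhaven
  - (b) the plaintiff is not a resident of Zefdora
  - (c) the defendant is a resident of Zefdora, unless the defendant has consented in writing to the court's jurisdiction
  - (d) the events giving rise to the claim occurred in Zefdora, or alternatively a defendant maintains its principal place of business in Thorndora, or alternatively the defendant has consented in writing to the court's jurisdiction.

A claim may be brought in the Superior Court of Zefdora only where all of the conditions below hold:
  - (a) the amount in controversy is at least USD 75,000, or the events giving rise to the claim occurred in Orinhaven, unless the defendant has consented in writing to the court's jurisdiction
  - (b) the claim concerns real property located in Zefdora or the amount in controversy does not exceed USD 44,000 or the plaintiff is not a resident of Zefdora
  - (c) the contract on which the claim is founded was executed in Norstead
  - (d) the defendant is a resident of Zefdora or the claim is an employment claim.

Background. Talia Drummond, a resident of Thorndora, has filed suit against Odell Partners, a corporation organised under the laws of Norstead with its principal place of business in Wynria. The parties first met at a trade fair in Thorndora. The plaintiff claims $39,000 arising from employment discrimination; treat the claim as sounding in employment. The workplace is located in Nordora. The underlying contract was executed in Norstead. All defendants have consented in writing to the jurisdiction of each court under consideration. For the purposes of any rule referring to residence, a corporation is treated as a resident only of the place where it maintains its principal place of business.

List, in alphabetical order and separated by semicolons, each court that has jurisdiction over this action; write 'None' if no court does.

The Zefdora High Bench:
  (a) The claim is an employment claim, not a property claim, so one alternative holds. Condition met.
  (b) The plaintiff resides in Thorndora, which is not Zefdora. Satisfied.
  (c) The defendant resides in Wynria, not Zefdora. But every defendant has filed written consent, and the 'unless' clause therefore excuses the requirement. Satisfied.
  (d) Every defendant has filed written consent — that alternative is enough. Satisfied.
  → The court has jurisdiction.
The Superior Court of Zefdora:
  (a) The amount in controversy is 39,000 dollars, below the 75,000 dollars floor; the operative events occurred in Nordora, not Orinhaven — no alternative holds. However, every defendant has filed written consent, so the 'unless' proviso supplies this condition. Satisfied.
  (b) The amount in controversy is 39,000 dollars, within the USD 44,000 ceiling — that alternative is enough. Met.
  (c) The contract was executed in Norstead. Condition met.
  (d) The claim is an employment claim, so this disjunct is met. Met.
  → All conditions met; jurisdiction exists.

the Superior Court of Zefdora; the Zefdora High Bench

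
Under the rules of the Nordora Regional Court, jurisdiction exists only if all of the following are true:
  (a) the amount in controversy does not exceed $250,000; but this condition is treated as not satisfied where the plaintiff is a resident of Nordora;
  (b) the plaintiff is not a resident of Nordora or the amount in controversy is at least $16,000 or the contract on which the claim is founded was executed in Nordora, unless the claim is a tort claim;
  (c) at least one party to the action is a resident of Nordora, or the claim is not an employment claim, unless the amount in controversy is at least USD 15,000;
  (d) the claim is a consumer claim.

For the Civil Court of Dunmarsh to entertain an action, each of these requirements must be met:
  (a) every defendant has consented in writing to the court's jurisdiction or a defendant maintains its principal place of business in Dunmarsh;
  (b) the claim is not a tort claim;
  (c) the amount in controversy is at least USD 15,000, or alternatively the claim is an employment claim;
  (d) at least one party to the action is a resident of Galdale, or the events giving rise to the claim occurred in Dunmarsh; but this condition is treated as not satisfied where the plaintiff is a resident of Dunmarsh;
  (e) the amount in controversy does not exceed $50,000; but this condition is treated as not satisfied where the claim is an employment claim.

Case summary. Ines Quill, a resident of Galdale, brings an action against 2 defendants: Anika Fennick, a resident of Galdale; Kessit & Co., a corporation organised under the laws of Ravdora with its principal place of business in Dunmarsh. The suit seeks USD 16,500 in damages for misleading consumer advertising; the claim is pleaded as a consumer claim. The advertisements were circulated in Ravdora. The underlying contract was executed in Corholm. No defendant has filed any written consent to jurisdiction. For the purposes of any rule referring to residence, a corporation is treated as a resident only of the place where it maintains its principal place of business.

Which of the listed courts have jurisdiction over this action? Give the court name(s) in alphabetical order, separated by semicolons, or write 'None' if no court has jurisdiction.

the Civil Court of Dunmarsh; the Nordora Regional Court

The Nordora Regional Court:
  (a) The amount in controversy is 16,500 dollars, within the 250,000 dollars ceiling. And the carve-out is inapplicable — the plaintiff resides in Galdale, not Nordora. Condition met.
  (b) The plaintiff resides in Galdale, which is not Nordora, so this disjunct is met. Satisfied.
  (c) The claim is a consumer claim, not an employment claim, so this disjunct is met. Condition met.
  (d) The claim is a consumer claim. Condition met.
  → Jurisdiction lies.
The Civil Court of Dunmarsh:
  (a) Kessit & Co. has its principal place of business in Dunmarsh — that alternative is enough. Satisfied.
  (b) The claim is a consumer claim, not a tort claim. Condition met.
  (c) The amount in controversy is 16,500 dollars, which meets the 15,000 dollars floor, which satisfies one of the alternatives. Met.
  (d) Ines Quill resides in Galdale — that alternative is enough. The carve-out does not apply: the plaintiff resides in Galdale, not Dunmarsh. Satisfied.
  (e) The amount in controversy is USD 16,500, within the USD 50,000 ceiling. And the carve-out is inapplicable — the claim is a consumer claim, not an employment claim. Met.
  → The court has jurisdiction.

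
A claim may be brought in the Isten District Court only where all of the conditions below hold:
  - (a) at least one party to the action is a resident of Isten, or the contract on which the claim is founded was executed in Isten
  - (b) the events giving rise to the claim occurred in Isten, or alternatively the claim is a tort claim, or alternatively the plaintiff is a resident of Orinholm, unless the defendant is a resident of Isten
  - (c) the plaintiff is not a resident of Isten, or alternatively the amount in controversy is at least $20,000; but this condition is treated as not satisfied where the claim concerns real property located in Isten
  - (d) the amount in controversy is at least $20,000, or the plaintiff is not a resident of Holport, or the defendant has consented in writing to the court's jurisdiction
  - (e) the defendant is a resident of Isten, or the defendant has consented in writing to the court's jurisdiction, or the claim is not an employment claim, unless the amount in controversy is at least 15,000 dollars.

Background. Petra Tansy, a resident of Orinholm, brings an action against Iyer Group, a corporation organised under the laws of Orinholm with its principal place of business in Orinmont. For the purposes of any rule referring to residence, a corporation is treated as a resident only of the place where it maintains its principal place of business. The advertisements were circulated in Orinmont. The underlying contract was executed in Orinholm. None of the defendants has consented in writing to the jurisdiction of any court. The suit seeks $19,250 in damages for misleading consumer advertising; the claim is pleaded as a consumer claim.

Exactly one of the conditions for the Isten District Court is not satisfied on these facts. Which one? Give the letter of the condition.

(a)

The Isten District Court:
  (a) No party resides in Isten; the contract was executed in Orinholm, not Isten — none of the alternatives is met. Not met.
  (b) The plaintiff resides in Orinholm, so one alternative holds. Condition met.
  (c) The plaintiff resides in Orinholm, which is not Isten, so this disjunct is met. The exception is not triggered, since the claim does not concern real property. Satisfied.
  (d) The plaintiff resides in Orinholm, which is not Holport — that alternative is enough. Met.
  (e) The claim is a consumer claim, not an employment claim, which satisfies one of the alternatives. Met.
Only condition (a) fails.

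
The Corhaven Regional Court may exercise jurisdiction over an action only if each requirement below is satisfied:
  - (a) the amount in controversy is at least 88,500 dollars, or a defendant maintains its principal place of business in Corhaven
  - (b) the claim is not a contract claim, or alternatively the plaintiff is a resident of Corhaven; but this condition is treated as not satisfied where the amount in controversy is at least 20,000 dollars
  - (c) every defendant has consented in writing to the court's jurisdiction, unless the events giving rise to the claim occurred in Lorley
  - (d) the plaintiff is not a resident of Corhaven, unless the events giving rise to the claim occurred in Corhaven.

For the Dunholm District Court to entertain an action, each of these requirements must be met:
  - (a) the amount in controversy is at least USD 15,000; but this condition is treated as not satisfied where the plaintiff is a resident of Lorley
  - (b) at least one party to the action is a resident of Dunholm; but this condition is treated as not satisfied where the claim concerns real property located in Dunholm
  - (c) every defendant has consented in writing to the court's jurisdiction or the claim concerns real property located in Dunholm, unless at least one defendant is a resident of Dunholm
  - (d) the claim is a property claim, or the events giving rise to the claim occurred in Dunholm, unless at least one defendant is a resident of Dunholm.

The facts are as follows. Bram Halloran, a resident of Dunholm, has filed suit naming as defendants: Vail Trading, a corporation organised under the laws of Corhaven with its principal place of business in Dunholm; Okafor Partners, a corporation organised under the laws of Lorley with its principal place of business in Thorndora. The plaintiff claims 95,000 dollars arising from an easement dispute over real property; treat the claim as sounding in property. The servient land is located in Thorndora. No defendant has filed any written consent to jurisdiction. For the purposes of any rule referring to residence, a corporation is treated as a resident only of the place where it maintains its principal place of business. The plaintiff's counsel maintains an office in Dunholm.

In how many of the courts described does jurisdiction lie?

1

The Corhaven Regional Court:
  (a) The amount in controversy is $95,000, which meets the 88,500 dollars floor, which satisfies one of the alternatives. Satisfied.
  (b) The claim is a property claim, not a contract claim, so this disjunct is met. But the amount in controversy is 95,000 dollars, which meets the 20,000 dollars floor, triggering the carve-out and defeating this condition. Not satisfied.
  (c) No such written consent has been filed. The proviso offers no rescue either, since the operative events occurred in Thorndora, not Lorley. Not met.
  (d) The plaintiff resides in Dunholm, which is not Corhaven. Condition met.
  → The court lacks jurisdiction.
The Dunholm District Court:
  (a) The amount in controversy is $95,000, which meets the USD 15,000 floor. The carve-out does not apply: the plaintiff resides in Dunholm, not Lorley. Condition met.
  (b) Bram Halloran resides in Dunholm. The carve-out does not apply: the property lies in Thorndora, not Dunholm. Condition met.
  (c) No such written consent has been filed; the property lies in Thorndora, not Dunholm — every alternative fails. The proviso rescues it, though: Vail Trading resides in Dunholm. Satisfied.
  (d) The claim is a property claim — that alternative is enough. Satisfied.
  → The court has jurisdiction.
Courts with jurisdiction: the Dunholm District Court — 1 in total.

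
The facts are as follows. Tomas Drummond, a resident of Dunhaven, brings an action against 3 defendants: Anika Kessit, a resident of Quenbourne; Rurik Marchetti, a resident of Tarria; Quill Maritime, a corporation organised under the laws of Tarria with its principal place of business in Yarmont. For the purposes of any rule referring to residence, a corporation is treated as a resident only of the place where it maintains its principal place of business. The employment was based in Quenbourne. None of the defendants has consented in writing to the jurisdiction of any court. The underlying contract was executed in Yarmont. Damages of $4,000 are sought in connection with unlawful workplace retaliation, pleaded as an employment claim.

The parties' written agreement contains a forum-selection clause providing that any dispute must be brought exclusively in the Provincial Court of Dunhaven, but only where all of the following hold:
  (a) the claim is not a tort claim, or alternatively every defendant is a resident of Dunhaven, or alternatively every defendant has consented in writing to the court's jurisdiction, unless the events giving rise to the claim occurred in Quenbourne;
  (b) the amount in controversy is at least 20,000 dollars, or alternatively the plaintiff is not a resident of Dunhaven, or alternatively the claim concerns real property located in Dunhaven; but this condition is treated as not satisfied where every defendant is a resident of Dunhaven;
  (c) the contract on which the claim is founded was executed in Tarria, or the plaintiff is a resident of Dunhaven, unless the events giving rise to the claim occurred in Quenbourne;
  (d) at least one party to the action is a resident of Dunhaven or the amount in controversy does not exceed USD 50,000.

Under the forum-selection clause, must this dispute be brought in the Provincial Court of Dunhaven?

No

The Provincial Court of Dunhaven:
  (a) The claim is an employment claim, not a tort claim — that alternative is enough. Satisfied.
  (b) The amount in controversy is $4,000, below the $20,000 floor; the plaintiff resides in Dunhaven; the claim does not concern real property — none of the alternatives is met. Condition not met.
  (c) The plaintiff resides in Dunhaven, so one alternative holds. Met.
  (d) Tomas Drummond resides in Dunhaven, so this disjunct is met. Condition met.
  → The clause does not apply.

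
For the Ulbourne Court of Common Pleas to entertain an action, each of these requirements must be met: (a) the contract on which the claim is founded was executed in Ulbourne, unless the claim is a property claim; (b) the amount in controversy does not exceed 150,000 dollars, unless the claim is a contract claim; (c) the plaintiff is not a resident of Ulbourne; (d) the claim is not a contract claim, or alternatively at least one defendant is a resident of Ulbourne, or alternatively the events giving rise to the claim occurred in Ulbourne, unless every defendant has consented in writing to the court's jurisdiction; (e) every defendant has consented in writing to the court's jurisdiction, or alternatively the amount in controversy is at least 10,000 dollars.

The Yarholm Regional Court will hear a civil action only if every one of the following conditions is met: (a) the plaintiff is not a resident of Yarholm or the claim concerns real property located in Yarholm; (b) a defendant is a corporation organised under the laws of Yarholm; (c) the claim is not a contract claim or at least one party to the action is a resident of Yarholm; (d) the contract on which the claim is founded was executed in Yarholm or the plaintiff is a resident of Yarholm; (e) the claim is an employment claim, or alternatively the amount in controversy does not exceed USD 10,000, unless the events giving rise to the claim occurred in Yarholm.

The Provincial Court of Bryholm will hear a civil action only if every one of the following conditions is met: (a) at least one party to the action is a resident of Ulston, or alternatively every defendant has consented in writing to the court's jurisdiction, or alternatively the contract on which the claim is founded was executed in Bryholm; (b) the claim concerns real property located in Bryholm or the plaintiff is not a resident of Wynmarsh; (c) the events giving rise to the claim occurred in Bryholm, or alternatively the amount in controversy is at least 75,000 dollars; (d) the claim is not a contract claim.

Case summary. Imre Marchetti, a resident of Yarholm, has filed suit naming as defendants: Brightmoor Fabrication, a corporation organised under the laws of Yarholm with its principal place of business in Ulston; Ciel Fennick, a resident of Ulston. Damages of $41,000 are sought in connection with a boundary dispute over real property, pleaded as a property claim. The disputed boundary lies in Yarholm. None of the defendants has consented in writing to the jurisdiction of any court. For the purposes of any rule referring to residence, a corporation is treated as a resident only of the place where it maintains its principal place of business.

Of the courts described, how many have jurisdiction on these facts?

2

The Ulbourne Court of Common Pleas:
  (a) No contract (and hence no place of execution) is alleged. The proviso rescues it, though: the claim is a property claim. Met.
  (b) The amount in controversy is $41,000, within the 150,000 dollars ceiling. Met.
  (c) The plaintiff resides in Yarholm, which is not Ulbourne. Met.
  (d) The claim is a property claim, not a contract claim — that alternative is enough. Condition met.
  (e) The amount in controversy is $41,000, which meets the $10,000 floor — that alternative is enough. Satisfied.
  → The court has jurisdiction.
The Yarholm Regional Court:
  (a) The property lies in Yarholm, so one alternative holds. Met.
  (b) Brightmoor Fabrication is organised under the laws of Yarholm. Met.
  (c) The claim is a property claim, not a contract claim — that alternative is enough. Met.
  (d) The plaintiff resides in Yarholm, which satisfies one of the alternatives. Satisfied.
  (e) The claim is a property claim, not an employment claim; the amount in controversy is USD 41,000, above the $10,000 ceiling — no alternative holds. However, the operative events occurred in Yarholm, so the 'unless' proviso supplies this condition. Satisfied.
  → All conditions met; jurisdiction exists.
The Provincial Court of Bryholm:
  (a) Brightmoor Fabrication resides in Ulston, which satisfies one of the alternatives. Satisfied.
  (b) The plaintiff resides in Yarholm, which is not Wynmarsh, so this disjunct is met. Met.
  (c) The operative events occurred in Yarholm, not Bryholm; the amount in controversy is $41,000, below the $75,000 floor — every alternative fails. Not satisfied.
  (d) The claim is a property claim, not a contract claim. Met.
  → No jurisdiction.
Courts with jurisdiction: the Ulbourne Court of Common Pleas, the Yarholm Regional Court — 2 in total.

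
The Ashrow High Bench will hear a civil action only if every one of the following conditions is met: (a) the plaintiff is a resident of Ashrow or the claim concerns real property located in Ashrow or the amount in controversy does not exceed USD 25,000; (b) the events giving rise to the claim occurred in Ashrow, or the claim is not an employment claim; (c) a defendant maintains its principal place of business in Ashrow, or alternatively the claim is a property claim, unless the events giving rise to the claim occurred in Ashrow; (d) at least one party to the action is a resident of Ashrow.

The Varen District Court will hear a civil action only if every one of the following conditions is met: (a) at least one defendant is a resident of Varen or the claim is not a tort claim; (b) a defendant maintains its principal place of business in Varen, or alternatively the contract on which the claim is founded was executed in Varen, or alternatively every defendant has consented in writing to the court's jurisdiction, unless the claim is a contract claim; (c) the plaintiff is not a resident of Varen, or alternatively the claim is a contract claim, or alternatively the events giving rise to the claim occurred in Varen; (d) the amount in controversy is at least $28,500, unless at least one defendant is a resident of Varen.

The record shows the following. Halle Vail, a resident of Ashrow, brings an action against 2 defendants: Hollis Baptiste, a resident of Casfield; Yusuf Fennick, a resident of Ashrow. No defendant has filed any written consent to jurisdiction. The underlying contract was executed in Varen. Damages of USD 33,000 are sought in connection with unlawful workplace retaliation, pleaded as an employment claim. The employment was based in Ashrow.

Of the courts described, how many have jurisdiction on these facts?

2

The Ashrow High Bench:
  (a) The plaintiff resides in Ashrow — that alternative is enough. Met.
  (b) The operative events occurred in Ashrow, so this disjunct is met. Condition met.
  (c) No defendant is a corporation; the claim is an employment claim, not a property claim — no alternative holds. However, the operative events occurred in Ashrow, so the 'unless' proviso supplies this condition. Condition met.
  (d) Halle Vail resides in Ashrow. Satisfied.
  → The court has jurisdiction.
The Varen District Court:
  (a) The claim is an employment claim, not a tort claim — that alternative is enough. Met.
  (b) The contract was executed in Varen, so one alternative holds. Condition met.
  (c) The plaintiff resides in Ashrow, which is not Varen, so this disjunct is met. Satisfied.
  (d) The amount in controversy is USD 33,000, which meets the $28,500 floor. Satisfied.
  → Every requirement is satisfied — jurisdiction.
Courts with jurisdiction: the Ashrow High Bench, the Varen District Court — 2 in total.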